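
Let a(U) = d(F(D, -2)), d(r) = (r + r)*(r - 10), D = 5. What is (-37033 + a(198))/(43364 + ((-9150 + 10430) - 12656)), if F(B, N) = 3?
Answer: -37075/31988 ≈ -1.1590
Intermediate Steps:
d(r) = 2*r*(-10 + r) (d(r) = (2*r)*(-10 + r) = 2*r*(-10 + r))
a(U) = -42 (a(U) = 2*3*(-10 + 3) = 2*3*(-7) = -42)
(-37033 + a(198))/(43364 + ((-9150 + 10430) - 12656)) = (-37033 - 42)/(43364 + ((-9150 + 10430) - 12656)) = -37075/(43364 + (1280 - 12656)) = -37075/(43364 - 11376) = -37075/31988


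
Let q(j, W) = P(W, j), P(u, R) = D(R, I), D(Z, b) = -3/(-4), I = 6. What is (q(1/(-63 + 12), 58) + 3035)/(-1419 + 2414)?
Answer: 12143/3980 ≈ 3.0510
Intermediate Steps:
D(Z, b) = ¾ (D(Z, b) = -3*(-¼) = ¾)
P(u, R) = ¾
q(j, W) = ¾
(q(1/(-63 + 12), 58) + 3035)/(-1419 + 2414) = (¾ + 3035)/(-1419 + 2414) = (12143/4)/995 = (12143/4)*(1/995) = 12143/3980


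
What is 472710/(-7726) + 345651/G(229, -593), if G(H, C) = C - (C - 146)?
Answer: 1300741983/563998 ≈ 2306.3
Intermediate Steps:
G(H, C) = 146 (G(H, C) = C - (-146 + C) = C + (146 - C) = 146)
472710/(-7726) + 345651/G(229, -593) = 472710/(-7726) + 345651/146 = 472710*(-1/7726) + 345651*(1/146) = -236355/3863 + 345651/146 = 1300741983/563998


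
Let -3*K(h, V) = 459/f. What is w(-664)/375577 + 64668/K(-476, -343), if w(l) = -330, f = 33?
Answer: -5238548326/375577 ≈ -13948.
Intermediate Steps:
K(h, V) = -51/11 (K(h, V) = -153/33 = -⅓*153/11 = -51/11)
w(-664)/375577 + 64668/K(-476, -343) = -330/375577 + 64668/(-51/11) = -330*1/375577 + 64668*(-11/51) = -330/375577 - 13948 = -5238548326/375577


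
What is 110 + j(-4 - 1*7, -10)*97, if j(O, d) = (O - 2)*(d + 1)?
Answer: 11459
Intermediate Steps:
j(O, d) = (1 + d)*(-2 + O) (j(O, d) = (-2 + O)*(1 + d) = (1 + d)*(-2 + O))
110 + j(-4 - 1*7, -10)*97 = 110 + (-2 + (-4 - 1*7) - 2*(-10) + (-4 - 1*7)*(-10))*97 = 110 + (-2 + (-4 - 7) + 20 + (-4 - 7)*(-10))*97 = 110 + (-2 - 11 + 20 - 11*(-10))*97 = 110 + (-2 - 11 + 20 + 110)*97 = 110 + 117*97 = 110 + 11349 = 11459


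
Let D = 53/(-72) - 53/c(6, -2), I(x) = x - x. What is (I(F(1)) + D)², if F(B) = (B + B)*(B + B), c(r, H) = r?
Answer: 474721/5184 ≈ 91.574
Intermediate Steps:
F(B) = 4*B² (F(B) = (2*B)*(2*B) = 4*B²)
I(x) = 0
D = -689/72 (D = 53/(-72) - 53/6 = 53*(-1/72) - 53*⅙ = -53/72 - 53/6 = -689/72 ≈ -9.5694)
(I(F(1)) + D)² = (0 - 689/72)² = (-689/72)² = 474721/5184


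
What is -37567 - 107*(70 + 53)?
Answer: -50728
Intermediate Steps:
-37567 - 107*(70 + 53) = -37567 - 107*123 = -37567 - 1*13161 = -37567 - 13161 = -50728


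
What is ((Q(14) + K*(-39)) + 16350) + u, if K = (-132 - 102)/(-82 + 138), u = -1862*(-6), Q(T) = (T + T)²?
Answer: 797131/28 ≈ 28469.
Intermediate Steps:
Q(T) = 4*T² (Q(T) = (2*T)² = 4*T²)
u = 11172
K = -117/28 (K = -234/56 = -234*1/56 = -117/28 ≈ -4.1786)
((Q(14) + K*(-39)) + 16350) + u = ((4*14² - 117/28*(-39)) + 16350) + 11172 = ((4*196 + 4563/28) + 16350) + 11172 = ((784 + 4563/28) + 16350) + 11172 = (26515/28 + 16350) + 11172 = 484315/28 + 11172 = 797131/28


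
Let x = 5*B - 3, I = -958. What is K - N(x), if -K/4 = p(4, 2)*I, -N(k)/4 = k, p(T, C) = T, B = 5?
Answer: 15416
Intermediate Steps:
x = 22 (x = 5*5 - 3 = 25 - 3 = 22)
N(k) = -4*k
K = 15328 (K = -16*(-958) = -4*(-3832) = 15328)
K - N(x) = 15328 - (-4)*22 = 15328 - 1*(-88) = 15328 + 88 = 15416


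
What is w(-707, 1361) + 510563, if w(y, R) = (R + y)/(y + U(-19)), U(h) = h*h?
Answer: 88327072/173 ≈ 5.1056e+5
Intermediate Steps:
U(h) = h²
w(y, R) = (R + y)/(361 + y) (w(y, R) = (R + y)/(y + (-19)²) = (R + y)/(y + 361) = (R + y)/(361 + y))
w(-707, 1361) + 510563 = (1361 - 707)/(361 - 707) + 510563 = 654/(-346) + 510563 = -1/346*654 + 510563 = -327/173 + 510563 = 88327072/173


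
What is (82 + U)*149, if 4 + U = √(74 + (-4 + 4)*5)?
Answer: 11622 + 149*√74 ≈ 12904.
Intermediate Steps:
U = -4 + √74 (U = -4 + √(74 + (-4 + 4)*5) = -4 + √(74 + 0*5) = -4 + √(74 + 0) = -4 + √74 ≈ 4.6023)
(82 + U)*149 = (82 + (-4 + √74))*149 = (78 + √74)*149 = 11622 + 149*√74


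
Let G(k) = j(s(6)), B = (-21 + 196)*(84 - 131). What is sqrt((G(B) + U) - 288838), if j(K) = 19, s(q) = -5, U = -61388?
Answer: I*sqrt(350207) ≈ 591.78*I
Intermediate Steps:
B = -8225 (B = 175*(-47) = -8225)
G(k) = 19
sqrt((G(B) + U) - 288838) = sqrt((19 - 61388) - 288838) = sqrt(-61369 - 288838) = sqrt(-350207) = I*sqrt(350207)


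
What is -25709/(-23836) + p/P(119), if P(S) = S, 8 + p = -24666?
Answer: -585070093/2836484 ≈ -206.27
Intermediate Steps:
p = -24674 (p = -8 - 24666 = -24674)
-25709/(-23836) + p/P(119) = -25709/(-23836) - 24674/119 = -25709*(-1/23836) - 24674*1/119 = 25709/23836 - 24674/119 = -585070093/2836484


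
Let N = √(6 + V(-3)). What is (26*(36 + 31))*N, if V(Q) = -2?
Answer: 3484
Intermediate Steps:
N = 2 (N = √(6 - 2) = √4 = 2)
(26*(36 + 31))*N = (26*(36 + 31))*2 = (26*67)*2 = 1742*2 = 3484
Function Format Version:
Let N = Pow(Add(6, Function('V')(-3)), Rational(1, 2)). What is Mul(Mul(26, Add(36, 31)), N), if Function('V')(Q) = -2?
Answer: 3484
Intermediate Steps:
N = 2 (N = Pow(Add(6, -2), Rational(1, 2)) = Pow(4, Rational(1, 2)) = 2)
Mul(Mul(26, Add(36, 31)), N) = Mul(Mul(26, Add(36, 31)), 2) = Mul(Mul(26, 67), 2) = Mul(1742, 2) = 3484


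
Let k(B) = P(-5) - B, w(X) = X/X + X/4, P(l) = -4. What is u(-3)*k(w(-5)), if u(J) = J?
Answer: 45/4 ≈ 11.250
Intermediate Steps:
w(X) = 1 + X/4 (w(X) = 1 + X*(¼) = 1 + X/4)
k(B) = -4 - B
u(-3)*k(w(-5)) = -3*(-4 - (1 + (¼)*(-5))) = -3*(-4 - (1 - 5/4)) = -3*(-4 - 1*(-¼)) = -3*(-4 + ¼) = -3*(-15/4) = 45/4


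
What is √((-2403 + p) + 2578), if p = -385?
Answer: I*√210 ≈ 14.491*I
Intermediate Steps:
√((-2403 + p) + 2578) = √((-2403 - 385) + 2578) = √(-2788 + 2578) = √(-210) = I*√210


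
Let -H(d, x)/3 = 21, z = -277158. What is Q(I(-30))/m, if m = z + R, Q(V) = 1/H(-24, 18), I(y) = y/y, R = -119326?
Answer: 1/24978492 ≈ 4.0034e-8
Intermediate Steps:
I(y) = 1
H(d, x) = -63 (H(d, x) = -3*21 = -63)
Q(V) = -1/63 (Q(V) = 1/(-63) = -1/63)
m = -396484 (m = -277158 - 119326 = -396484)
Q(I(-30))/m = -1/63/(-396484) = -1/63*(-1/396484) = 1/24978492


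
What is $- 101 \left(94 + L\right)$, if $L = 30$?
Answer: $-12524$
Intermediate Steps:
$- 101 \left(94 + L\right) = - 101 \left(94 + 30\right) = \left(-101\right) 124 = -12524$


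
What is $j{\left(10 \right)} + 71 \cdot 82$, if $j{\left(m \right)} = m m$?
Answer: $5922$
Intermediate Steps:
$j{\left(m \right)} = m^{2}$
$j{\left(10 \right)} + 71 \cdot 82 = 10^{2} + 71 \cdot 82 = 100 + 5822 = 5922$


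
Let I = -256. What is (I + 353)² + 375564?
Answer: 384973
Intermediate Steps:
(I + 353)² + 375564 = (-256 + 353)² + 375564 = 97² + 375564 = 9409 + 375564 = 384973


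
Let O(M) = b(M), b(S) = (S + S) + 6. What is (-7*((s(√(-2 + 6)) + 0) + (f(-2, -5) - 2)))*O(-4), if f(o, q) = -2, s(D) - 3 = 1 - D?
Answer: -28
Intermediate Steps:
s(D) = 4 - D (s(D) = 3 + (1 - D) = 4 - D)
b(S) = 6 + 2*S (b(S) = 2*S + 6 = 6 + 2*S)
O(M) = 6 + 2*M
(-7*((s(√(-2 + 6)) + 0) + (f(-2, -5) - 2)))*O(-4) = (-7*(((4 - √(-2 + 6)) + 0) + (-2 - 2)))*(6 + 2*(-4)) = (-7*(((4 - √4) + 0) - 4))*(6 - 8) = -7*(((4 - 1*2) + 0) - 4)*(-2) = -7*(((4 - 2) + 0) - 4)*(-2) = -7*((2 + 0) - 4)*(-2) = -7*(2 - 4)*(-2) = -7*(-2)*(-2) = 14*(-2) = -28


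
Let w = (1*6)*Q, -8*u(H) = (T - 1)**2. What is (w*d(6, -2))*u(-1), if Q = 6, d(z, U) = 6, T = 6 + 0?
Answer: -675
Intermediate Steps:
T = 6
u(H) = -25/8 (u(H) = -(6 - 1)**2/8 = -1/8*5**2 = -1/8*25 = -25/8)
w = 36 (w = (1*6)*6 = 6*6 = 36)
(w*d(6, -2))*u(-1) = (36*6)*(-25/8) = 216*(-25/8) = -675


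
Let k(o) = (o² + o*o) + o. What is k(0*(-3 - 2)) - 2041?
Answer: -2041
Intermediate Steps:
k(o) = o + 2*o² (k(o) = (o² + o²) + o = 2*o² + o = o + 2*o²)
k(0*(-3 - 2)) - 2041 = (0*(-3 - 2))*(1 + 2*(0*(-3 - 2))) - 2041 = (0*(-5))*(1 + 2*(0*(-5))) - 2041 = 0*(1 + 2*0) - 2041 = 0*(1 + 0) - 2041 = 0*1 - 2041 = 0 - 2041 = -2041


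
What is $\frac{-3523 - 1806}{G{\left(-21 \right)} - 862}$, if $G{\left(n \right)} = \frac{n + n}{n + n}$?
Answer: $\frac{5329}{861} \approx 6.1893$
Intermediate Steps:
$G{\left(n \right)} = 1$ ($G{\left(n \right)} = \frac{2 n}{2 n} = 2 n \frac{1}{2 n} = 1$)
$\frac{-3523 - 1806}{G{\left(-21 \right)} - 862} = \frac{-3523 - 1806}{1 - 862} = - \frac{5329}{-861} = \left(-5329\right) \left(- \frac{1}{861}\right) = \frac{5329}{861}$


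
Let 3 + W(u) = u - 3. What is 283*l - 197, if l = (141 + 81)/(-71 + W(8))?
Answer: -25473/23 ≈ -1107.5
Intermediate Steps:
W(u) = -6 + u (W(u) = -3 + (u - 3) = -3 + (-3 + u) = -6 + u)
l = -74/23 (l = (141 + 81)/(-71 + (-6 + 8)) = 222/(-71 + 2) = 222/(-69) = 222*(-1/69) = -74/23 ≈ -3.2174)
283*l - 197 = 283*(-74/23) - 197 = -20942/23 - 197 = -25473/23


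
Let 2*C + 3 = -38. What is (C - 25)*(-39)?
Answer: 3549/2 ≈ 1774.5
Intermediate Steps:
C = -41/2 (C = -3/2 + (1/2)*(-38) = -3/2 - 19 = -41/2 ≈ -20.500)
(C - 25)*(-39) = (-41/2 - 25)*(-39) = -91/2*(-39) = 3549/2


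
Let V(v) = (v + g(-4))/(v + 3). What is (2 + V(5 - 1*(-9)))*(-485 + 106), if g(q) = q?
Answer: -16676/17 ≈ -980.94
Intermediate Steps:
V(v) = (-4 + v)/(3 + v) (V(v) = (v - 4)/(v + 3) = (-4 + v)/(3 + v))
(2 + V(5 - 1*(-9)))*(-485 + 106) = (2 + (-4 + (5 - 1*(-9)))/(3 + (5 - 1*(-9))))*(-485 + 106) = (2 + (-4 + (5 + 9))/(3 + (5 + 9)))*(-379) = (2 + (-4 + 14)/(3 + 14))*(-379) = (2 + 10/17)*(-379) = (44/17)*(-379) = -16676/17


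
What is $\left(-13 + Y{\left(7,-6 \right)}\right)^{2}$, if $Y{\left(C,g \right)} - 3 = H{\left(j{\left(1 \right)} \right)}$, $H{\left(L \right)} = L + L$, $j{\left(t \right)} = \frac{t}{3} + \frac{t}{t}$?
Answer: $\frac{484}{9} \approx 53.778$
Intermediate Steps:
$j{\left(t \right)} = 1 + \frac{t}{3}$ ($j{\left(t \right)} = t \frac{1}{3} + 1 = \frac{t}{3} + 1 = 1 + \frac{t}{3}$)
$H{\left(L \right)} = 2 L$
$Y{\left(C,g \right)} = \frac{17}{3}$ ($Y{\left(C,g \right)} = 3 + 2 \left(1 + \frac{1}{3} \cdot 1\right) = 3 + 2 \left(1 + \frac{1}{3}\right) = 3 + 2 \cdot \frac{4}{3} = 3 + \frac{8}{3} = \frac{17}{3}$)
$\left(-13 + Y{\left(7,-6 \right)}\right)^{2} = \left(-13 + \frac{17}{3}\right)^{2} = \left(- \frac{22}{3}\right)^{2} = \frac{484}{9}$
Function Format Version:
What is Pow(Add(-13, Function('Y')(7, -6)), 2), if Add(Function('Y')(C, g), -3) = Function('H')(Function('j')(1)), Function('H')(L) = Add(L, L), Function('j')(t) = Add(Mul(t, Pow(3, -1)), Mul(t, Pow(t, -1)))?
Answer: Rational(484, 9) ≈ 53.778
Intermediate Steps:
Function('j')(t) = Add(1, Mul(Rational(1, 3), t)) (Function('j')(t) = Add(Mul(t, Rational(1, 3)), 1) = Add(Mul(Rational(1, 3), t), 1) = Add(1, Mul(Rational(1, 3), t)))
Function('H')(L) = Mul(2, L)
Function('Y')(C, g) = Rational(17, 3) (Function('Y')(C, g) = Add(3, Mul(2, Add(1, Mul(Rational(1, 3), 1)))) = Add(3, Mul(2, Add(1, Rational(1, 3)))) = Add(3, Mul(2, Rational(4, 3))) = Add(3, Rational(8, 3)) = Rational(17, 3))
Pow(Add(-13, Function('Y')(7, -6)), 2) = Pow(Add(-13, Rational(17, 3)), 2) = Pow(Rational(-22, 3), 2) = Rational(484, 9)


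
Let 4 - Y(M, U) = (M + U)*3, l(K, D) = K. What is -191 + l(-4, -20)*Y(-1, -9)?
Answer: -327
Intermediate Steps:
Y(M, U) = 4 - 3*M - 3*U (Y(M, U) = 4 - (M + U)*3 = 4 - (3*M + 3*U) = 4 + (-3*M - 3*U) = 4 - 3*M - 3*U)
-191 + l(-4, -20)*Y(-1, -9) = -191 - 4*(4 - 3*(-1) - 3*(-9)) = -191 - 4*(4 + 3 + 27) = -191 - 4*34 = -191 - 136 = -327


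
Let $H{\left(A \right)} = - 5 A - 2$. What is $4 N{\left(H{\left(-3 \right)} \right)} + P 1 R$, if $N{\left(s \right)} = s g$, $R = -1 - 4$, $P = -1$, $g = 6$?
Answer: $317$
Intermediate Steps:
$R = -5$
$H{\left(A \right)} = -2 - 5 A$
$N{\left(s \right)} = 6 s$ ($N{\left(s \right)} = s 6 = 6 s$)
$4 N{\left(H{\left(-3 \right)} \right)} + P 1 R = 4 \cdot 6 \left(-2 - -15\right) + \left(-1\right) 1 \left(-5\right) = 4 \cdot 6 \left(-2 + 15\right) - -5 = 4 \cdot 6 \cdot 13 + 5 = 4 \cdot 78 + 5 = 312 + 5 = 317$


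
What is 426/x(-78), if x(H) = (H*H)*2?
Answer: 71/2028 ≈ 0.035010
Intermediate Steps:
x(H) = 2*H**2 (x(H) = H**2*2 = 2*H**2)
426/x(-78) = 426/((2*(-78)**2)) = 426/((2*6084)) = 426/12168 = 426*(1/12168) = 71/2028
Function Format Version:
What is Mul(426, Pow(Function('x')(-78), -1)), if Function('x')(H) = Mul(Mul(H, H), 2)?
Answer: Rational(71, 2028) ≈ 0.035010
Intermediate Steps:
Function('x')(H) = Mul(2, Pow(H, 2)) (Function('x')(H) = Mul(Pow(H, 2), 2) = Mul(2, Pow(H, 2)))
Mul(426, Pow(Function('x')(-78), -1)) = Mul(426, Pow(Mul(2, Pow(-78, 2)), -1)) = Mul(426, Pow(Mul(2, 6084), -1)) = Mul(426, Pow(12168, -1)) = Mul(426, Rational(1, 12168)) = Rational(71, 2028)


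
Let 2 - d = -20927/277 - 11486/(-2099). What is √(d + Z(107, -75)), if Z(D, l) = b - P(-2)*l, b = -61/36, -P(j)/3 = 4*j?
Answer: √22762358973400847/3488538 ≈ 43.248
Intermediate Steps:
P(j) = -12*j
b = -61/36 (b = -61*1/36 = -61/36 ≈ -1.6944)
Z(D, l) = -61/36 - 24*l (Z(D, l) = -61/36 - (-12*(-2))*l = -61/36 - 24*l)
d = 41906997/581423 (d = 2 - (-20927/277 - 11486/(-2099)) = 2 - (-20927*1/277 - 11486*(-1/2099)) = 2 - (-20927/277 + 11486/2099) = 2 - 1*(-40744151/581423) = 2 + 40744151/581423 = 41906997/581423 ≈ 72.077)
√(d + Z(107, -75)) = √(41906997/581423 + (-61/36 - 24*(-75))) = √(41906997/581423 + (-61/36 + 1800)) = √(41906997/581423 + 64739/36) = √(39149395489/20931228) = √22762358973400847/3488538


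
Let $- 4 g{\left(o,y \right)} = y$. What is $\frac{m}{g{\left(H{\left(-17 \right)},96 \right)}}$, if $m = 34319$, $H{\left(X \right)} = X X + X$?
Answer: $- \frac{34319}{24} \approx -1430.0$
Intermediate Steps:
$H{\left(X \right)} = X + X^{2}$ ($H{\left(X \right)} = X^{2} + X = X + X^{2}$)
$g{\left(o,y \right)} = - \frac{y}{4}$
$\frac{m}{g{\left(H{\left(-17 \right)},96 \right)}} = \frac{34319}{\left(- \frac{1}{4}\right) 96} = \frac{34319}{-24} = 34319 \left(- \frac{1}{24}\right) = - \frac{34319}{24}$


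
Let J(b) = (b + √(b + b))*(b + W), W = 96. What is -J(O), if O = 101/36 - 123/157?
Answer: -6331906009/31945104 - 554021*√3588706/5324184 ≈ -395.34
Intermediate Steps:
O = 11429/5652 (O = 101*(1/36) - 123*1/157 = 101/36 - 123/157 = 11429/5652 ≈ 2.0221)
J(b) = (96 + b)*(b + √2*√b) (J(b) = (b + √(b + b))*(b + 96) = (b + √(2*b))*(96 + b) = (b + √2*√b)*(96 + b) = (96 + b)*(b + √2*√b))
-J(O) = -((11429/5652)² + 96*(11429/5652) + √2*(11429/5652)^(3/2) + 96*√2*√(11429/5652)) = -(130622041/31945104 + 91432/471 + √2*(11429*√1794353/5324184) + 96*√2*(√1794353/942)) = -(130622041/31945104 + 91432/471 + 11429*√3588706/5324184 + 16*√3588706/157) = -(6331906009/31945104 + 554021*√3588706/5324184) = -6331906009/31945104 - 554021*√3588706/5324184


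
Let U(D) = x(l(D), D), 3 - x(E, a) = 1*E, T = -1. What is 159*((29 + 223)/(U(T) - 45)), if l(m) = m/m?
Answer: -40068/43 ≈ -931.81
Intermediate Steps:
l(m) = 1
x(E, a) = 3 - E
U(D) = 2 (U(D) = 3 - 1*1 = 3 - 1 = 2)
159*((29 + 223)/(U(T) - 45)) = 159*((29 + 223)/(2 - 45)) = 159*(252/(-43)) = 159*(252*(-1/43)) = 159*(-252/43) = -40068/43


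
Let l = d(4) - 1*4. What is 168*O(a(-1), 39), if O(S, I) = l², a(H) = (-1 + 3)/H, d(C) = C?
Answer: 0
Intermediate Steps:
a(H) = 2/H
l = 0 (l = 4 - 1*4 = 4 - 4 = 0)
O(S, I) = 0 (O(S, I) = 0² = 0)
168*O(a(-1), 39) = 168*0 = 0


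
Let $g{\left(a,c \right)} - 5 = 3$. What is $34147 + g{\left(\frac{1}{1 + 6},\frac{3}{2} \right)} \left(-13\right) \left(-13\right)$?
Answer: $35499$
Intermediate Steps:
$g{\left(a,c \right)} = 8$ ($g{\left(a,c \right)} = 5 + 3 = 8$)
$34147 + g{\left(\frac{1}{1 + 6},\frac{3}{2} \right)} \left(-13\right) \left(-13\right) = 34147 + 8 \left(-13\right) \left(-13\right) = 34147 - -1352 = 34147 + 1352 = 35499$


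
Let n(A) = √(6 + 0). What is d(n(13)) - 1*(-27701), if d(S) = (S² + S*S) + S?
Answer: 27713 + √6 ≈ 27715.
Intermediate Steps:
n(A) = √6
d(S) = S + 2*S² (d(S) = (S² + S²) + S = 2*S² + S = S + 2*S²)
d(n(13)) - 1*(-27701) = √6*(1 + 2*√6) - 1*(-27701) = √6*(1 + 2*√6) + 27701 = 27701 + √6*(1 + 2*√6)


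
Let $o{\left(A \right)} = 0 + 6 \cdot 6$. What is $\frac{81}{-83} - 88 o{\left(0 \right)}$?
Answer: $- \frac{263025}{83} \approx -3169.0$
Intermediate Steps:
$o{\left(A \right)} = 36$ ($o{\left(A \right)} = 0 + 36 = 36$)
$\frac{81}{-83} - 88 o{\left(0 \right)} = \frac{81}{-83} - 3168 = 81 \left(- \frac{1}{83}\right) - 3168 = - \frac{81}{83} - 3168 = - \frac{263025}{83}$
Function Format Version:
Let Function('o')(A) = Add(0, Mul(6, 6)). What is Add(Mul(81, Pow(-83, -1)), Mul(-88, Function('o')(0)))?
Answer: Rational(-263025, 83) ≈ -3169.0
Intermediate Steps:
Function('o')(A) = 36 (Function('o')(A) = Add(0, 36) = 36)
Add(Mul(81, Pow(-83, -1)), Mul(-88, Function('o')(0))) = Add(Mul(81, Pow(-83, -1)), Mul(-88, 36)) = Add(Mul(81, Rational(-1, 83)), -3168) = Add(Rational(-81, 83), -3168) = Rational(-263025, 83)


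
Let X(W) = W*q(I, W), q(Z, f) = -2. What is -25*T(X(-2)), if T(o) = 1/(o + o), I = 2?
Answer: -25/8 ≈ -3.1250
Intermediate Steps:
X(W) = -2*W (X(W) = W*(-2) = -2*W)
T(o) = 1/(2*o)
-25*T(X(-2)) = -25/(2*((-2*(-2)))) = -25/(2*4) = -25*1/8 = -25/8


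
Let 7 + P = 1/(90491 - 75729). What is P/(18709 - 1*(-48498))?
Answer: -103333/992109734 ≈ -0.00010415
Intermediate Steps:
P = -103333/14762 (P = -7 + 1/(90491 - 75729) = -7 + 1/14762 = -103333/14762 ≈ -6.9999)
P/(18709 - 1*(-48498)) = -103333/(14762*(18709 - 1*(-48498))) = -103333/(14762*(18709 + 48498)) = -103333/14762/67207 = -103333/14762*1/67207 = -103333/992109734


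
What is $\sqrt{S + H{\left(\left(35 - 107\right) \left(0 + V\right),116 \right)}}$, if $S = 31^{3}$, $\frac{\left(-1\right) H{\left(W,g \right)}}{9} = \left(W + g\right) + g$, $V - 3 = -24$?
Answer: $\sqrt{14095} \approx 118.72$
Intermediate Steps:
$V = -21$ ($V = 3 - 24 = -21$)
$H{\left(W,g \right)} = - 18 g - 9 W$ ($H{\left(W,g \right)} = - 9 \left(\left(W + g\right) + g\right) = - 9 \left(W + 2 g\right) = - 18 g - 9 W$)
$S = 29791$
$\sqrt{S + H{\left(\left(35 - 107\right) \left(0 + V\right),116 \right)}} = \sqrt{29791 - \left(2088 + 9 \left(35 - 107\right) \left(0 - 21\right)\right)} = \sqrt{29791 - \left(2088 + 9 \left(\left(-72\right) \left(-21\right)\right)\right)} = \sqrt{29791 - 15696} = \sqrt{14095}$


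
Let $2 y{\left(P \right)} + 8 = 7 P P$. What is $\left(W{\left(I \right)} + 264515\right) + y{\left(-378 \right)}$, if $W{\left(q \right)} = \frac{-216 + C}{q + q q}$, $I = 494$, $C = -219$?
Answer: $\frac{12464590681}{16302} \approx 7.6461 \cdot 10^{5}$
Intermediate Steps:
$y{\left(P \right)} = -4 + \frac{7 P^{2}}{2}$ ($y{\left(P \right)} = -4 + \frac{7 P P}{2} = -4 + \frac{7 P^{2}}{2}$)
$W{\left(q \right)} = - \frac{435}{q + q^{2}}$ ($W{\left(q \right)} = \frac{-216 - 219}{q + q q} = - \frac{435}{q + q^{2}}$)
$\left(W{\left(I \right)} + 264515\right) + y{\left(-378 \right)} = \left(- \frac{435}{494 \left(1 + 494\right)} + 264515\right) - \left(4 - \frac{7 \left(-378\right)^{2}}{2}\right) = \left(\left(-435\right) \frac{1}{494} \cdot \frac{1}{495} + 264515\right) + \left(-4 + \frac{7}{2} \cdot 142884\right) = \left(\left(-435\right) \frac{1}{494} \cdot \frac{1}{495} + 264515\right) + \left(-4 + 500094\right) = \left(- \frac{29}{16302} + 264515\right) + 500090 = \frac{4312123501}{16302} + 500090 = \frac{12464590681}{16302}$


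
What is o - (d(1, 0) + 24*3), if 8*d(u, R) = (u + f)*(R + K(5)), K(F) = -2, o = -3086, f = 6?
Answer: -12625/4 ≈ -3156.3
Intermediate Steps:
d(u, R) = (-2 + R)*(6 + u)/8 (d(u, R) = ((u + 6)*(R - 2))/8 = ((6 + u)*(-2 + R))/8 = ((-2 + R)*(6 + u))/8 = (-2 + R)*(6 + u)/8)
o - (d(1, 0) + 24*3) = -3086 - ((-3/2 - ¼*1 + (¾)*0 + (⅛)*0*1) + 24*3) = -3086 - ((-3/2 - ¼ + 0 + 0) + 72) = -3086 - (-7/4 + 72) = -3086 - 1*281/4 = -3086 - 281/4 = -12625/4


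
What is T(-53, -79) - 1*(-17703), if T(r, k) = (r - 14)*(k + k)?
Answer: 28289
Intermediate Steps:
T(r, k) = 2*k*(-14 + r) (T(r, k) = (-14 + r)*(2*k) = 2*k*(-14 + r))
T(-53, -79) - 1*(-17703) = 2*(-79)*(-14 - 53) - 1*(-17703) = 2*(-79)*(-67) + 17703 = 10586 + 17703 = 28289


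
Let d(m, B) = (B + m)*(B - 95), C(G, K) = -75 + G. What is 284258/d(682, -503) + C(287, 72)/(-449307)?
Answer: -4913146235/1849796919 ≈ -2.6560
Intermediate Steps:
d(m, B) = (-95 + B)*(B + m) (d(m, B) = (B + m)*(-95 + B) = (-95 + B)*(B + m))
284258/d(682, -503) + C(287, 72)/(-449307) = 284258/((-503)**2 - 95*(-503) - 95*682 - 503*682) + (-75 + 287)/(-449307) = 284258/(253009 + 47785 - 64790 - 343046) + 212*(-1/449307) = 284258/(-107042) - 212/449307 = 284258*(-1/107042) - 212/449307 = -10933/4117 - 212/449307 = -4913146235/1849796919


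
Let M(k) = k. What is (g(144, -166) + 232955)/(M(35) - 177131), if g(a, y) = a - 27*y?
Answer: -237581/177096 ≈ -1.3415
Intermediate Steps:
g(a, y) = a - 27*y
(g(144, -166) + 232955)/(M(35) - 177131) = ((144 - 27*(-166)) + 232955)/(35 - 177131) = ((144 + 4482) + 232955)/(-177096) = (4626 + 232955)*(-1/177096) = 237581*(-1/177096) = -237581/177096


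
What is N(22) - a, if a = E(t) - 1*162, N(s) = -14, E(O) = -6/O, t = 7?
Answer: 1042/7 ≈ 148.86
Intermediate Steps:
a = -1140/7 (a = -6/7 - 1*162 = -6*⅐ - 162 = -6/7 - 162 = -1140/7 ≈ -162.86)
N(22) - a = -14 - 1*(-1140/7) = -14 + 1140/7 = 1042/7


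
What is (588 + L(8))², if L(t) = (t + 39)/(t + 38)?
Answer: 734139025/2116 ≈ 3.4695e+5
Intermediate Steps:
L(t) = (39 + t)/(38 + t)
(588 + L(8))² = (588 + (39 + 8)/(38 + 8))² = (588 + 47/46)² = (27095/46)² = 734139025/2116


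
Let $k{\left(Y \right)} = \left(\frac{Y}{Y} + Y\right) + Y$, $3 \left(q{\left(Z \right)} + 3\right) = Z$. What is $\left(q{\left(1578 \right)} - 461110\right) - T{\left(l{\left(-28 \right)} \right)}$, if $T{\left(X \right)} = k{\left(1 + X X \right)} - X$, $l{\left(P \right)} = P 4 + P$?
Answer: $-499930$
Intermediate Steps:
$q{\left(Z \right)} = -3 + \frac{Z}{3}$
$l{\left(P \right)} = 5 P$ ($l{\left(P \right)} = 4 P + P = 5 P$)
$k{\left(Y \right)} = 1 + 2 Y$ ($k{\left(Y \right)} = \left(1 + Y\right) + Y = 1 + 2 Y$)
$T{\left(X \right)} = 3 - X + 2 X^{2}$ ($T{\left(X \right)} = \left(1 + 2 \left(1 + X X\right)\right) - X = \left(1 + 2 \left(1 + X^{2}\right)\right) - X = \left(1 + \left(2 + 2 X^{2}\right)\right) - X = \left(3 + 2 X^{2}\right) - X = 3 - X + 2 X^{2}$)
$\left(q{\left(1578 \right)} - 461110\right) - T{\left(l{\left(-28 \right)} \right)} = \left(\left(-3 + \frac{1}{3} \cdot 1578\right) - 461110\right) - \left(3 - 5 \left(-28\right) + 2 \left(5 \left(-28\right)\right)^{2}\right) = \left(\left(-3 + 526\right) - 461110\right) - \left(3 - -140 + 2 \left(-140\right)^{2}\right) = \left(523 - 461110\right) - \left(3 + 140 + 2 \cdot 19600\right) = -460587 - \left(3 + 140 + 39200\right) = -460587 - 39343 = -499930$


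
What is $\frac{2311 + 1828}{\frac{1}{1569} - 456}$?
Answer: $- \frac{6494091}{715463} \approx -9.0768$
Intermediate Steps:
$\frac{2311 + 1828}{\frac{1}{1569} - 456} = \frac{4139}{\frac{1}{1569} - 456} = \frac{4139}{- \frac{715463}{1569}} = 4139 \left(- \frac{1569}{715463}\right) = - \frac{6494091}{715463}$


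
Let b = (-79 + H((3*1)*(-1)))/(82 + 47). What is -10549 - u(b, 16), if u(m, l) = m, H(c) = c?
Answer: -1360739/129 ≈ -10548.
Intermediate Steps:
b = -82/129 (b = (-79 + (3*1)*(-1))/(82 + 47) = (-79 + 3*(-1))/129 = (-79 - 3)*(1/129) = -82*1/129 = -82/129 ≈ -0.63566)
-10549 - u(b, 16) = -10549 - 1*(-82/129) = -10549 + 82/129 = -1360739/129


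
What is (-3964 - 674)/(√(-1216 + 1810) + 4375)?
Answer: -20291250/19140031 + 13914*√66/19140031 ≈ -1.0542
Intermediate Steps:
(-3964 - 674)/(√(-1216 + 1810) + 4375) = -4638/(√594 + 4375) = -4638/(3*√66 + 4375) = -4638/(4375 + 3*√66)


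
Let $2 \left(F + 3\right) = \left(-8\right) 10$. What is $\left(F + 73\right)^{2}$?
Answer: $900$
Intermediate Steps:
$F = -43$ ($F = -3 + \frac{\left(-8\right) 10}{2} = -3 + \frac{1}{2} \left(-80\right) = -3 - 40 = -43$)
$\left(F + 73\right)^{2} = \left(-43 + 73\right)^{2} = 30^{2} = 900$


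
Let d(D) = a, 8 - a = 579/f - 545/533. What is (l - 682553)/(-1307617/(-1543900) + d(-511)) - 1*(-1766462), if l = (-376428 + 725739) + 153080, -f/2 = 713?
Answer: 10544138293913325266/6028912120843 ≈ 1.7489e+6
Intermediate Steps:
f = -1426 (f = -2*713 = -1426)
l = 502391 (l = 349311 + 153080 = 502391)
a = 7166241/760058 (a = 8 - (579/(-1426) - 545/533) = 8 - (579*(-1/1426) - 545*1/533) = 8 - (-579/1426 - 545/533) = 8 - 1*(-1085777/760058) = 8 + 1085777/760058 = 7166241/760058 ≈ 9.4285)
d(D) = 7166241/760058
(l - 682553)/(-1307617/(-1543900) + d(-511)) - 1*(-1766462) = (502391 - 682553)/(-1307617/(-1543900) + 7166241/760058) - 1*(-1766462) = -180162/(-1307617*(-1/1543900) + 7166241/760058) + 1766462 = -180162/(1307617/1543900 + 7166241/760058) + 1766462 = -180162/6028912120843/586726773100 + 1766462 = -180162*586726773100/6028912120843 + 1766462 = -105705868895242200/6028912120843 + 1766462 = 10544138293913325266/6028912120843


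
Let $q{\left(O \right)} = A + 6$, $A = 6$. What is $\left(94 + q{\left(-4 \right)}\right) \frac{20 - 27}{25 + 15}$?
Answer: $- \frac{371}{20} \approx -18.55$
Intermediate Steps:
$q{\left(O \right)} = 12$ ($q{\left(O \right)} = 6 + 6 = 12$)
$\left(94 + q{\left(-4 \right)}\right) \frac{20 - 27}{25 + 15} = \left(94 + 12\right) \frac{20 - 27}{25 + 15} = 106 \left(- \frac{7}{40}\right) = - \frac{371}{20}$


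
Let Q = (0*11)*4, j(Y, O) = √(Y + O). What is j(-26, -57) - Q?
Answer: I*√83 ≈ 9.1104*I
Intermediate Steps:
j(Y, O) = √(O + Y)
Q = 0 (Q = 0*4 = 0)
j(-26, -57) - Q = √(-57 - 26) - 1*0 = √(-83) + 0 = I*√83 + 0 = I*√83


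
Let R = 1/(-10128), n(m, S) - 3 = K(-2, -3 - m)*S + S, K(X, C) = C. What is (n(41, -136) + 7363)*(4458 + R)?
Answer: 298310166161/5064 ≈ 5.8908e+7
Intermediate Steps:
n(m, S) = 3 + S + S*(-3 - m) (n(m, S) = 3 + ((-3 - m)*S + S) = 3 + (S*(-3 - m) + S) = 3 + (S + S*(-3 - m)) = 3 + S + S*(-3 - m))
R = -1/10128 ≈ -9.8736e-5
(n(41, -136) + 7363)*(4458 + R) = ((3 - 136 - 1*(-136)*(3 + 41)) + 7363)*(4458 - 1/10128) = ((3 - 136 - 1*(-136)*44) + 7363)*(45150623/10128) = ((3 - 136 + 5984) + 7363)*(45150623/10128) = (5851 + 7363)*(45150623/10128) = 13214*(45150623/10128) = 298310166161/5064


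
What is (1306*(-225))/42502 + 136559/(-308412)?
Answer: -48215448409/6554063412 ≈ -7.3566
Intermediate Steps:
(1306*(-225))/42502 + 136559/(-308412) = -293850*1/42502 + 136559*(-1/308412) = -146925/21251 - 136559/308412 = -48215448409/6554063412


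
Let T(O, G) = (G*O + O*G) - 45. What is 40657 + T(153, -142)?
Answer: -2840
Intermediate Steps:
T(O, G) = -45 + 2*G*O (T(O, G) = (G*O + G*O) - 45 = 2*G*O - 45 = -45 + 2*G*O)
40657 + T(153, -142) = 40657 + (-45 + 2*(-142)*153) = 40657 + (-45 - 43452) = 40657 - 43497 = -2840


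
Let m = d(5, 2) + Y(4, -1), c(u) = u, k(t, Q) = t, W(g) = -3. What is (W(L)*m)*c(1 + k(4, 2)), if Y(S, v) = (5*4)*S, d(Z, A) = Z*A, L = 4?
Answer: -1350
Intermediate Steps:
d(Z, A) = A*Z
Y(S, v) = 20*S
m = 90 (m = 2*5 + 20*4 = 10 + 80 = 90)
(W(L)*m)*c(1 + k(4, 2)) = (-3*90)*(1 + 4) = -270*5 = -1350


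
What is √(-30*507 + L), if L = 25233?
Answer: √10023 ≈ 100.11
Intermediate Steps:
√(-30*507 + L) = √(-30*507 + 25233) = √(-15210 + 25233) = √10023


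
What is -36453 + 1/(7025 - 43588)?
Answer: -1332831040/36563 ≈ -36453.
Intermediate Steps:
-36453 + 1/(7025 - 43588) = -36453 + 1/(-36563) = -36453 - 1/36563 = -1332831040/36563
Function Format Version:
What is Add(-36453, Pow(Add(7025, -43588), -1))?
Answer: Rational(-1332831040, 36563) ≈ -36453.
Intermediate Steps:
Add(-36453, Pow(Add(7025, -43588), -1)) = Add(-36453, Pow(-36563, -1)) = Add(-36453, Rational(-1, 36563)) = Rational(-1332831040, 36563)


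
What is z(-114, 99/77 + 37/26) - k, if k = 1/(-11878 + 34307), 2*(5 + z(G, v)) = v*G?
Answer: -650687901/4082078 ≈ -159.40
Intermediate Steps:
z(G, v) = -5 + G*v/2 (z(G, v) = -5 + (v*G)/2 = -5 + (G*v)/2 = -5 + G*v/2)
k = 1/22429 ≈ 4.4585e-5
z(-114, 99/77 + 37/26) - k = (-5 + (½)*(-114)*(99/77 + 37/26)) - 1*1/22429 = (-5 + (½)*(-114)*(99*(1/77) + 37*(1/26))) - 1/22429 = (-5 + (½)*(-114)*(9/7 + 37/26)) - 1/22429 = (-5 + (½)*(-114)*(493/182)) - 1/22429 = (-5 - 28101/182) - 1/22429 = -29011/182 - 1/22429 = -650687901/4082078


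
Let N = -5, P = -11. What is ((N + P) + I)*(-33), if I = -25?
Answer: 1353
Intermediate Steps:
((N + P) + I)*(-33) = ((-5 - 11) - 25)*(-33) = (-16 - 25)*(-33) = -41*(-33) = 1353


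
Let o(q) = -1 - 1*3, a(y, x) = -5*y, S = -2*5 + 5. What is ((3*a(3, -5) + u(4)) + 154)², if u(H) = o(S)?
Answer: 11025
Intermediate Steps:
S = -5 (S = -10 + 5 = -5)
o(q) = -4 (o(q) = -1 - 3 = -4)
u(H) = -4
((3*a(3, -5) + u(4)) + 154)² = ((3*(-5*3) - 4) + 154)² = ((3*(-15) - 4) + 154)² = ((-45 - 4) + 154)² = (-49 + 154)² = 105² = 11025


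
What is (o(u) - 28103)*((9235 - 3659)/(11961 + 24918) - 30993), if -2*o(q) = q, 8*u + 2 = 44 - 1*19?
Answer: 513967329795841/590064 ≈ 8.7104e+8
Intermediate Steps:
u = 23/8 (u = -¼ + (44 - 1*19)/8 = -¼ + (44 - 19)/8 = -¼ + (⅛)*25 = -¼ + 25/8 = 23/8 ≈ 2.8750)
o(q) = -q/2
(o(u) - 28103)*((9235 - 3659)/(11961 + 24918) - 30993) = (-½*23/8 - 28103)*((9235 - 3659)/(11961 + 24918) - 30993) = (-23/16 - 28103)*(5576/36879 - 30993) = -449671*(5576*(1/36879) - 30993)/16 = -449671*(5576/36879 - 30993)/16 = -449671/16*(-1142985271/36879) = 513967329795841/590064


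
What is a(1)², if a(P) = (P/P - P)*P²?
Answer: 0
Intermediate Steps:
a(P) = P²*(1 - P) (a(P) = (1 - P)*P² = P²*(1 - P))
a(1)² = (1²*(1 - 1*1))² = (1*(1 - 1))² = (1*0)² = 0² = 0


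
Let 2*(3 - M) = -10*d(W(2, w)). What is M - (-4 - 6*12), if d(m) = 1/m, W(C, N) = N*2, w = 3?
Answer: 479/6 ≈ 79.833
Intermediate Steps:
W(C, N) = 2*N
M = 23/6 (M = 3 - (-5)/(2*3) = 3 - (-5)/6 = 3 - ½*(-5/3) = 3 + ⅚ = 23/6 ≈ 3.8333)
M - (-4 - 6*12) = 23/6 - (-4 - 6*12) = 23/6 - (-4 - 72) = 23/6 - 1*(-76) = 23/6 + 76 = 479/6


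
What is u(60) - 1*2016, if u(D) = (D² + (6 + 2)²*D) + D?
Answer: 5484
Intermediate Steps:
u(D) = D² + 65*D (u(D) = (D² + 8²*D) + D = (D² + 64*D) + D = D² + 65*D)
u(60) - 1*2016 = 60*(65 + 60) - 1*2016 = 60*125 - 2016 = 7500 - 2016 = 5484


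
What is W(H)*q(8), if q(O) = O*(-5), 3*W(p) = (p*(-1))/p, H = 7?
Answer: 40/3 ≈ 13.333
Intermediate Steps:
W(p) = -⅓ (W(p) = ((p*(-1))/p)/3 = ((-p)/p)/3 = (⅓)*(-1) = -⅓)
q(O) = -5*O
W(H)*q(8) = -(-5)*8/3 = -⅓*(-40) = 40/3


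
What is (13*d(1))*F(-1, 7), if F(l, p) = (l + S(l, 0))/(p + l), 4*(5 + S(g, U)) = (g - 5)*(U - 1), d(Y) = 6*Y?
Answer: -117/2 ≈ -58.500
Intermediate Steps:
S(g, U) = -5 + (-1 + U)*(-5 + g)/4 (S(g, U) = -5 + ((g - 5)*(U - 1))/4 = -5 + ((-5 + g)*(-1 + U))/4 = -5 + ((-1 + U)*(-5 + g))/4 = -5 + (-1 + U)*(-5 + g)/4)
F(l, p) = (-15/4 + 3*l/4)/(l + p) (F(l, p) = (l + (-15/4 - 5/4*0 - l/4 + (¼)*0*l))/(p + l) = (l + (-15/4 + 0 - l/4 + 0))/(l + p) = (l + (-15/4 - l/4))/(l + p) = (-15/4 + 3*l/4)/(l + p))
(13*d(1))*F(-1, 7) = (13*(6*1))*(3*(-5 - 1)/(4*(-1 + 7))) = (13*6)*((¾)*(-6)/6) = 78*((¾)*(⅙)*(-6)) = 78*(-¾) = -117/2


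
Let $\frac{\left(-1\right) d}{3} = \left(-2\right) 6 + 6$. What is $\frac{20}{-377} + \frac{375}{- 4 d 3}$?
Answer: $- \frac{48565}{27144} \approx -1.7892$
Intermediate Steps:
$d = 18$ ($d = - 3 \left(\left(-2\right) 6 + 6\right) = - 3 \left(-12 + 6\right) = \left(-3\right) \left(-6\right) = 18$)
$\frac{20}{-377} + \frac{375}{- 4 d 3} = \frac{20}{-377} + \frac{375}{\left(-4\right) 18 \cdot 3} = 20 \left(- \frac{1}{377}\right) + \frac{375}{\left(-72\right) 3} = - \frac{20}{377} + \frac{375}{-216} = - \frac{20}{377} + 375 \left(- \frac{1}{216}\right) = - \frac{20}{377} - \frac{125}{72} = - \frac{48565}{27144}$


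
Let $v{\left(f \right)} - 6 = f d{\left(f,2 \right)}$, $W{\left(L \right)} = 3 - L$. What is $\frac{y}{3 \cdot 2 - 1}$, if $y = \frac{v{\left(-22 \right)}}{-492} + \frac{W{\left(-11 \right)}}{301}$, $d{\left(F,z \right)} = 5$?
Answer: $\frac{1364}{26445} \approx 0.051579$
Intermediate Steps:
$v{\left(f \right)} = 6 + 5 f$ ($v{\left(f \right)} = 6 + f 5 = 6 + 5 f$)
$y = \frac{1364}{5289}$ ($y = \frac{6 + 5 \left(-22\right)}{-492} + \frac{3 - -11}{301} = \left(6 - 110\right) \left(- \frac{1}{492}\right) + \left(3 + 11\right) \frac{1}{301} = \left(-104\right) \left(- \frac{1}{492}\right) + 14 \cdot \frac{1}{301} = \frac{26}{123} + \frac{2}{43} = \frac{1364}{5289} \approx 0.25789$)
$\frac{y}{3 \cdot 2 - 1} = \frac{1364}{5289 \left(3 \cdot 2 - 1\right)} = \frac{1364}{5289 \left(6 - 1\right)} = \frac{1364}{5289 \cdot 5} = \frac{1364}{5289} \cdot \frac{1}{5} = \frac{1364}{26445}$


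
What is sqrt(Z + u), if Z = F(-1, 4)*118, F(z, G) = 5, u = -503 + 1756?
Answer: sqrt(1843) ≈ 42.930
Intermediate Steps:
u = 1253
Z = 590 (Z = 5*118 = 590)
sqrt(Z + u) = sqrt(590 + 1253) = sqrt(1843)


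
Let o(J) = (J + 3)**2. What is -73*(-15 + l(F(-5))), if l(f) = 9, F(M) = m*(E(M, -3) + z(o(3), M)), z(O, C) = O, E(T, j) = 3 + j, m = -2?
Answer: 438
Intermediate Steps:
o(J) = (3 + J)**2
F(M) = -72 (F(M) = -2*((3 - 3) + (3 + 3)**2) = -2*(0 + 6**2) = -2*(0 + 36) = -2*36 = -72)
-73*(-15 + l(F(-5))) = -73*(-15 + 9) = -73*(-6) = 438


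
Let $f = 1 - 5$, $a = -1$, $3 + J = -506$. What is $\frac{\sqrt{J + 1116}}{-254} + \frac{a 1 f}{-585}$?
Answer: $- \frac{4}{585} - \frac{\sqrt{607}}{254} \approx -0.10384$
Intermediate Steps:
$J = -509$ ($J = -3 - 506 = -509$)
$f = -4$ ($f = 1 - 5 = -4$)
$\frac{\sqrt{J + 1116}}{-254} + \frac{a 1 f}{-585} = \frac{\sqrt{-509 + 1116}}{-254} + \frac{\left(-1\right) 1 \left(-4\right)}{-585} = \sqrt{607} \left(- \frac{1}{254}\right) + \left(-1\right) \left(-4\right) \left(- \frac{1}{585}\right) = - \frac{\sqrt{607}}{254} + 4 \left(- \frac{1}{585}\right) = - \frac{\sqrt{607}}{254} - \frac{4}{585} = - \frac{4}{585} - \frac{\sqrt{607}}{254}$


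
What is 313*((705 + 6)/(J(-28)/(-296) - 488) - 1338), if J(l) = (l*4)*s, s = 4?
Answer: -838502899/2000 ≈ -4.1925e+5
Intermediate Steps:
J(l) = 16*l (J(l) = (l*4)*4 = (4*l)*4 = 16*l)
313*((705 + 6)/(J(-28)/(-296) - 488) - 1338) = 313*((705 + 6)/((16*(-28))/(-296) - 488) - 1338) = 313*(711/(-448*(-1/296) - 488) - 1338) = 313*(711/(56/37 - 488) - 1338) = 313*(711/(-18000/37) - 1338) = 313*(711*(-37/18000) - 1338) = 313*(-2923/2000 - 1338) = 313*(-2678923/2000) = -838502899/2000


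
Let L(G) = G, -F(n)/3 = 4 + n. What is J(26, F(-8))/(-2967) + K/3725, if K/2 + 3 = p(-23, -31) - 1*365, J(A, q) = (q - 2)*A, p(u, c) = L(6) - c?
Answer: -2932654/11052075 ≈ -0.26535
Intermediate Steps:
F(n) = -12 - 3*n (F(n) = -3*(4 + n) = -12 - 3*n)
p(u, c) = 6 - c
J(A, q) = A*(-2 + q) (J(A, q) = (-2 + q)*A = A*(-2 + q))
K = -662 (K = -6 + 2*((6 - 1*(-31)) - 1*365) = -6 + 2*((6 + 31) - 365) = -6 + 2*(37 - 365) = -6 + 2*(-328) = -6 - 656 = -662)
J(26, F(-8))/(-2967) + K/3725 = (26*(-2 + (-12 - 3*(-8))))/(-2967) - 662/3725 = (26*(-2 + (-12 + 24)))*(-1/2967) - 662*1/3725 = (26*(-2 + 12))*(-1/2967) - 662/3725 = (26*10)*(-1/2967) - 662/3725 = 260*(-1/2967) - 662/3725 = -260/2967 - 662/3725 = -2932654/11052075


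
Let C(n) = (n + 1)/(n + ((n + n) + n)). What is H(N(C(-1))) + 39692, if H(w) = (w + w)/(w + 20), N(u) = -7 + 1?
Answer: 277838/7 ≈ 39691.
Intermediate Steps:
C(n) = (1 + n)/(4*n) (C(n) = (1 + n)/(n + (2*n + n)) = (1 + n)/(n + 3*n) = (1 + n)/((4*n)) = (1 + n)*(1/(4*n)) = (1 + n)/(4*n))
N(u) = -6
H(w) = 2*w/(20 + w) (H(w) = (2*w)/(20 + w) = 2*w/(20 + w))
H(N(C(-1))) + 39692 = 2*(-6)/(20 - 6) + 39692 = 2*(-6)/14 + 39692 = 2*(-6)*(1/14) + 39692 = -6/7 + 39692 = 277838/7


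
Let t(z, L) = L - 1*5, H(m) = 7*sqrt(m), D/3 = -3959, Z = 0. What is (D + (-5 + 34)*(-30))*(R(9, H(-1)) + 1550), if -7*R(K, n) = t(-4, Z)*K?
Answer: -19839795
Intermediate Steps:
D = -11877 (D = 3*(-3959) = -11877)
t(z, L) = -5 + L (t(z, L) = L - 5 = -5 + L)
R(K, n) = 5*K/7 (R(K, n) = -(-5 + 0)*K/7 = -(-5)*K/7 = 5*K/7)
(D + (-5 + 34)*(-30))*(R(9, H(-1)) + 1550) = (-11877 + (-5 + 34)*(-30))*((5/7)*9 + 1550) = (-11877 + 29*(-30))*(45/7 + 1550) = (-11877 - 870)*(10895/7) = -12747*10895/7 = -19839795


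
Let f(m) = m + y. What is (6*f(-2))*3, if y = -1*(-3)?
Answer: 18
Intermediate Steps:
y = 3
f(m) = 3 + m (f(m) = m + 3 = 3 + m)
(6*f(-2))*3 = (6*(3 - 2))*3 = (6*1)*3 = 6*3 = 18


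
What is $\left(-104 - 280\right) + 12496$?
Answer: $12112$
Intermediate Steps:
$\left(-104 - 280\right) + 12496 = -384 + 12496 = 12112$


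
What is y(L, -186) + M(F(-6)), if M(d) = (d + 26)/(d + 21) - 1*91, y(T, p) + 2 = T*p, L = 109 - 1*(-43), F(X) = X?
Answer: -85091/3 ≈ -28364.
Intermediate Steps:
L = 152 (L = 109 + 43 = 152)
y(T, p) = -2 + T*p
M(d) = -91 + (26 + d)/(21 + d) (M(d) = (26 + d)/(21 + d) - 91 = -91 + (26 + d)/(21 + d))
y(L, -186) + M(F(-6)) = (-2 + 152*(-186)) + 5*(-377 - 18*(-6))/(21 - 6) = (-2 - 28272) + 5*(-377 + 108)/15 = -28274 + 5*(1/15)*(-269) = -28274 - 269/3 = -85091/3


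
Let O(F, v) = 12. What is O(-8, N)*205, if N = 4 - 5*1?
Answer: 2460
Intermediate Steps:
N = -1 (N = 4 - 5 = -1)
O(-8, N)*205 = 12*205 = 2460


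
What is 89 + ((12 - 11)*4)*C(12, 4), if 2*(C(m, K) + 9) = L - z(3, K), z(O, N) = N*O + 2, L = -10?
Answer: 5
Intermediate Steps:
z(O, N) = 2 + N*O
C(m, K) = -15 - 3*K/2 (C(m, K) = -9 + (-10 - (2 + K*3))/2 = -9 + (-10 - (2 + 3*K))/2 = -9 + (-10 + (-2 - 3*K))/2 = -9 + (-12 - 3*K)/2 = -9 + (-6 - 3*K/2) = -15 - 3*K/2)
89 + ((12 - 11)*4)*C(12, 4) = 89 + ((12 - 11)*4)*(-15 - 3/2*4) = 89 + (1*4)*(-15 - 6) = 89 + 4*(-21) = 89 - 84 = 5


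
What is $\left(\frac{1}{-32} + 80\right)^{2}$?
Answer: $\frac{6548481}{1024} \approx 6395.0$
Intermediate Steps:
$\left(\frac{1}{-32} + 80\right)^{2} = \left(- \frac{1}{32} + 80\right)^{2} = \left(\frac{2559}{32}\right)^{2} = \frac{6548481}{1024}$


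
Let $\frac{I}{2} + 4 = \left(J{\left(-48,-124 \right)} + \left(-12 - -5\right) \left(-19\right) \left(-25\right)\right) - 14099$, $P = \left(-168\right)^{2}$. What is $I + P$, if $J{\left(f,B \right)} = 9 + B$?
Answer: $-6862$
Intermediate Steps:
$P = 28224$
$I = -35086$ ($I = -8 + 2 \left(\left(\left(9 - 124\right) + \left(-12 - -5\right) \left(-19\right) \left(-25\right)\right) - 14099\right) = -8 + 2 \left(\left(-115 + \left(-12 + 5\right) \left(-19\right) \left(-25\right)\right) - 14099\right) = -8 + 2 \left(\left(-115 + \left(-7\right) \left(-19\right) \left(-25\right)\right) - 14099\right) = -8 + 2 \left(\left(-115 + 133 \left(-25\right)\right) - 14099\right) = -8 + 2 \left(\left(-115 - 3325\right) - 14099\right) = -8 + 2 \left(-3440 - 14099\right) = -8 + 2 \left(-17539\right) = -8 - 35078 = -35086$)
$I + P = -35086 + 28224 = -6862$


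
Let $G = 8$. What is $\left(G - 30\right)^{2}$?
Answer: $484$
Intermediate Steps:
$\left(G - 30\right)^{2} = \left(8 - 30\right)^{2} = \left(-22\right)^{2} = 484$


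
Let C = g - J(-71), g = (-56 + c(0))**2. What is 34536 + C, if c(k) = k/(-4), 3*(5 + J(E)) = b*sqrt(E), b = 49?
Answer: 37677 - 49*I*sqrt(71)/3 ≈ 37677.0 - 137.63*I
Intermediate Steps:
J(E) = -5 + 49*sqrt(E)/3 (J(E) = -5 + (49*sqrt(E))/3 = -5 + 49*sqrt(E)/3)
c(k) = -k/4 (c(k) = k*(-1/4) = -k/4)
g = 3136 (g = (-56 - 1/4*0)**2 = (-56 + 0)**2 = (-56)**2 = 3136)
C = 3141 - 49*I*sqrt(71)/3 (C = 3136 - (-5 + 49*sqrt(-71)/3) = 3136 - (-5 + 49*(I*sqrt(71))/3) = 3136 - (-5 + 49*I*sqrt(71)/3) = 3136 + (5 - 49*I*sqrt(71)/3) = 3141 - 49*I*sqrt(71)/3 ≈ 3141.0 - 137.63*I)
34536 + C = 34536 + (3141 - 49*I*sqrt(71)/3) = 37677 - 49*I*sqrt(71)/3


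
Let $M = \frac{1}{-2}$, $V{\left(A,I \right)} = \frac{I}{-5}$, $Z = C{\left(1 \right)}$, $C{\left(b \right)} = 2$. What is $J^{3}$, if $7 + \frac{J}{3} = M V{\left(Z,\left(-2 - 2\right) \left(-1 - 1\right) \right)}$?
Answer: $- \frac{804357}{125} \approx -6434.9$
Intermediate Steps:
$Z = 2$
$V{\left(A,I \right)} = - \frac{I}{5}$ ($V{\left(A,I \right)} = I \left(- \frac{1}{5}\right) = - \frac{I}{5}$)
$M = - \frac{1}{2} \approx -0.5$
$J = - \frac{93}{5}$ ($J = -21 + 3 \left(- \frac{\left(- \frac{1}{5}\right) \left(-2 - 2\right) \left(-1 - 1\right)}{2}\right) = -21 + 3 \left(- \frac{\left(- \frac{1}{5}\right) \left(\left(-4\right) \left(-2\right)\right)}{2}\right) = -21 + 3 \left(- \frac{\left(- \frac{1}{5}\right) 8}{2}\right) = -21 + 3 \left(\left(- \frac{1}{2}\right) \left(- \frac{8}{5}\right)\right) = -21 + 3 \cdot \frac{4}{5} = -21 + \frac{12}{5} = - \frac{93}{5} \approx -18.6$)
$J^{3} = \left(- \frac{93}{5}\right)^{3} = - \frac{804357}{125}$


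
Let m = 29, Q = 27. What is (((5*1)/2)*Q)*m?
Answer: 3915/2 ≈ 1957.5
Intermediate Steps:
(((5*1)/2)*Q)*m = (((5*1)/2)*27)*29 = ((5*(1/2))*27)*29 = ((5/2)*27)*29 = (135/2)*29 = 3915/2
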